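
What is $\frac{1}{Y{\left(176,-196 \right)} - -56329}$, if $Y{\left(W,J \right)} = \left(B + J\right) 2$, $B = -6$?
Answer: $\frac{1}{55925} \approx 1.7881 \cdot 10^{-5}$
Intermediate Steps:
$Y{\left(W,J \right)} = -12 + 2 J$ ($Y{\left(W,J \right)} = \left(-6 + J\right) 2 = -12 + 2 J$)
$\frac{1}{Y{\left(176,-196 \right)} - -56329} = \frac{1}{\left(-12 + 2 \left(-196\right)\right) - -56329} = \frac{1}{\left(-12 - 392\right) + 56329} = \frac{1}{-404 + 56329} = \frac{1}{55925}$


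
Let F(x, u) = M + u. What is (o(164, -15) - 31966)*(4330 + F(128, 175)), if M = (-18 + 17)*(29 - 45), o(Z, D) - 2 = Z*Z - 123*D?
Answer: -14571183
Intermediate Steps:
o(Z, D) = 2 + Z² - 123*D (o(Z, D) = 2 + (Z*Z - 123*D) = 2 + (Z² - 123*D) = 2 + Z² - 123*D)
M = 16 (M = -1*(-16) = 16)
F(x, u) = 16 + u
(o(164, -15) - 31966)*(4330 + F(128, 175)) = ((2 + 164² - 123*(-15)) - 31966)*(4330 + (16 + 175)) = ((2 + 26896 + 1845) - 31966)*(4330 + 191) = (28743 - 31966)*4521 = -3223*4521 = -14571183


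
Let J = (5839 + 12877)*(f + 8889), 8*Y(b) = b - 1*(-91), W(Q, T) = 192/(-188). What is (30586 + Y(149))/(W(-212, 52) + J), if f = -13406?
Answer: -359738/993347033 ≈ -0.00036215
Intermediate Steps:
W(Q, T) = -48/47 (W(Q, T) = 192*(-1/188) = -48/47)
Y(b) = 91/8 + b/8 (Y(b) = (b - 1*(-91))/8 = (b + 91)/8 = (91 + b)/8 = 91/8 + b/8)
J = -84540172 (J = (5839 + 12877)*(-13406 + 8889) = 18716*(-4517) = -84540172)
(30586 + Y(149))/(W(-212, 52) + J) = (30586 + (91/8 + (⅛)*149))/(-48/47 - 84540172) = (30586 + (91/8 + 149/8))/(-3973388132/47) = (30586 + 30)*(-47/3973388132) = 30616*(-47/3973388132) = -359738/993347033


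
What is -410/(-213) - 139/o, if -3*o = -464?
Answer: 101419/98832 ≈ 1.0262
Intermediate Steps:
o = 464/3 (o = -⅓*(-464) = 464/3 ≈ 154.67)
-410/(-213) - 139/o = -410/(-213) - 139/464/3 = -410*(-1/213) - 139*3/464 = 410/213 - 417/464 = 101419/98832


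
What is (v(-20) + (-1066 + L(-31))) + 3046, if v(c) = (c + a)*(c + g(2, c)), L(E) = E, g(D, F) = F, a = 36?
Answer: 1309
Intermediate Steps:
v(c) = 2*c*(36 + c) (v(c) = (c + 36)*(c + c) = (36 + c)*(2*c) = 2*c*(36 + c))
(v(-20) + (-1066 + L(-31))) + 3046 = (2*(-20)*(36 - 20) + (-1066 - 31)) + 3046 = (2*(-20)*16 - 1097) + 3046 = (-640 - 1097) + 3046 = -1737 + 3046 = 1309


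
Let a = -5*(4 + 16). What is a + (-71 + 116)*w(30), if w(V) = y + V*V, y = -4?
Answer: 40220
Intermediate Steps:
a = -100 (a = -5*20 = -100)
w(V) = -4 + V² (w(V) = -4 + V*V = -4 + V²)
a + (-71 + 116)*w(30) = -100 + (-71 + 116)*(-4 + 30²) = -100 + 45*(-4 + 900) = -100 + 45*896 = -100 + 40320 = 40220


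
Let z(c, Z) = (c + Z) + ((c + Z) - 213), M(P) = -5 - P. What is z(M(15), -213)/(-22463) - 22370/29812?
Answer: -34446783/47833354 ≈ -0.72014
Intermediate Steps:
z(c, Z) = -213 + 2*Z + 2*c (z(c, Z) = (Z + c) + ((Z + c) - 213) = (Z + c) + (-213 + Z + c) = -213 + 2*Z + 2*c)
z(M(15), -213)/(-22463) - 22370/29812 = (-213 + 2*(-213) + 2*(-5 - 1*15))/(-22463) - 22370/29812 = (-213 - 426 + 2*(-5 - 15))*(-1/22463) - 22370*1/29812 = (-213 - 426 + 2*(-20))*(-1/22463) - 11185/14906 = (-213 - 426 - 40)*(-1/22463) - 11185/14906 = -679*(-1/22463) - 11185/14906 = 97/3209 - 11185/14906 = -34446783/47833354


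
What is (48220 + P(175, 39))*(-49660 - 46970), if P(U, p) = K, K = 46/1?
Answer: -4663943580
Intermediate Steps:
K = 46 (K = 46*1 = 46)
P(U, p) = 46
(48220 + P(175, 39))*(-49660 - 46970) = (48220 + 46)*(-49660 - 46970) = 48266*(-96630) = -4663943580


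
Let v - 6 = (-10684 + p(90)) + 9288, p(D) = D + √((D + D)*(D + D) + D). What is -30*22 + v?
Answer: -1960 + 57*√10 ≈ -1779.8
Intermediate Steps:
p(D) = D + √(D + 4*D²) (p(D) = D + √((2*D)*(2*D) + D) = D + √(4*D² + D) = D + √(D + 4*D²))
v = -1300 + 57*√10 (v = 6 + ((-10684 + (90 + √(90*(1 + 4*90)))) + 9288) = 6 + ((-10684 + (90 + √(90*(1 + 360)))) + 9288) = 6 + ((-10684 + (90 + √(90*361))) + 9288) = 6 + ((-10684 + (90 + √32490)) + 9288) = 6 + ((-10684 + (90 + 57*√10)) + 9288) = 6 + ((-10594 + 57*√10) + 9288) = 6 + (-1306 + 57*√10) = -1300 + 57*√10 ≈ -1119.8)
-30*22 + v = -30*22 + (-1300 + 57*√10) = -660 + (-1300 + 57*√10) = -1960 + 57*√10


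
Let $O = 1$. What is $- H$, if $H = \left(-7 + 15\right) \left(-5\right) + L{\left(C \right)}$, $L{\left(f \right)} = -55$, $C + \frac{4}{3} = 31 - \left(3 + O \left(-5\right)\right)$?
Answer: $95$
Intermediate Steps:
$C = \frac{95}{3}$ ($C = - \frac{4}{3} + \left(31 - \left(3 + 1 \left(-5\right)\right)\right) = - \frac{4}{3} + \left(31 - \left(3 - 5\right)\right) = - \frac{4}{3} + \left(31 - -2\right) = - \frac{4}{3} + \left(31 + 2\right) = - \frac{4}{3} + 33 = \frac{95}{3} \approx 31.667$)
$H = -95$ ($H = \left(-7 + 15\right) \left(-5\right) - 55 = 8 \left(-5\right) - 55 = -40 - 55 = -95$)
$- H = \left(-1\right) \left(-95\right) = 95$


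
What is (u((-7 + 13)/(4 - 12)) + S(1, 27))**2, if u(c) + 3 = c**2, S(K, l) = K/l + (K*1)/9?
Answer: 978121/186624 ≈ 5.2411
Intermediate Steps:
S(K, l) = K/9 + K/l (S(K, l) = K/l + K*(1/9) = K/l + K/9 = K/9 + K/l)
u(c) = -3 + c**2
(u((-7 + 13)/(4 - 12)) + S(1, 27))**2 = ((-3 + ((-7 + 13)/(4 - 12))**2) + ((1/9)*1 + 1/27))**2 = ((-3 + (6/(-8))**2) + (1/9 + 1*(1/27)))**2 = ((-3 + (6*(-1/8))**2) + (1/9 + 1/27))**2 = ((-3 + (-3/4)**2) + 4/27)**2 = ((-3 + 9/16) + 4/27)**2 = (-39/16 + 4/27)**2 = (-989/432)**2 = 978121/186624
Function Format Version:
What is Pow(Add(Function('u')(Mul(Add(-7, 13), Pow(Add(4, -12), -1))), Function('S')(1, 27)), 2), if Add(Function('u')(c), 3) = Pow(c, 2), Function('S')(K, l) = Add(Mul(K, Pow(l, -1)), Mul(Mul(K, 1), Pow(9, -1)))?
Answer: Rational(978121, 186624) ≈ 5.2411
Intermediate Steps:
Function('S')(K, l) = Add(Mul(Rational(1, 9), K), Mul(K, Pow(l, -1))) (Function('S')(K, l) = Add(Mul(K, Pow(l, -1)), Mul(K, Rational(1, 9))) = Add(Mul(K, Pow(l, -1)), Mul(Rational(1, 9), K)) = Add(Mul(Rational(1, 9), K), Mul(K, Pow(l, -1))))
Function('u')(c) = Add(-3, Pow(c, 2))
Pow(Add(Function('u')(Mul(Add(-7, 13), Pow(Add(4, -12), -1))), Function('S')(1, 27)), 2) = Pow(Add(Add(-3, Pow(Mul(Add(-7, 13), Pow(Add(4, -12), -1)), 2)), Add(Mul(Rational(1, 9), 1), Mul(1, Pow(27, -1)))), 2) = Pow(Add(Add(-3, Pow(Mul(6, Pow(-8, -1)), 2)), Add(Rational(1, 9), Mul(1, Rational(1, 27)))), 2) = Pow(Add(Add(-3, Pow(Mul(6, Rational(-1, 8)), 2)), Add(Rational(1, 9), Rational(1, 27))), 2) = Pow(Add(Add(-3, Pow(Rational(-3, 4), 2)), Rational(4, 27)), 2) = Pow(Add(Add(-3, Rational(9, 16)), Rational(4, 27)), 2) = Pow(Add(Rational(-39, 16), Rational(4, 27)), 2) = Pow(Rational(-989, 432), 2) = Rational(978121, 186624)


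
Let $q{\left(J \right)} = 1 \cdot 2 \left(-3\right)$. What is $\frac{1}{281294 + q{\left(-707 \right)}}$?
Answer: $\frac{1}{281288} \approx 3.5551 \cdot 10^{-6}$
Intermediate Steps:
$q{\left(J \right)} = -6$ ($q{\left(J \right)} = 2 \left(-3\right) = -6$)
$\frac{1}{281294 + q{\left(-707 \right)}} = \frac{1}{281294 - 6} = \frac{1}{281288}$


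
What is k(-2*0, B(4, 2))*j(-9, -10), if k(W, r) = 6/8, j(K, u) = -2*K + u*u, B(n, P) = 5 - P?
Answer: 177/2 ≈ 88.500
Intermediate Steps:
j(K, u) = u² - 2*K (j(K, u) = -2*K + u² = u² - 2*K)
k(W, r) = ¾ (k(W, r) = 6*(⅛) = ¾)
k(-2*0, B(4, 2))*j(-9, -10) = 3*((-10)² - 2*(-9))/4 = 3*(100 + 18)/4 = (¾)*118 = 177/2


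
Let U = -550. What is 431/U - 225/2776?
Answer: -660103/763400 ≈ -0.86469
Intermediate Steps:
431/U - 225/2776 = 431/(-550) - 225/2776 = 431*(-1/550) - 225*1/2776 = -431/550 - 225/2776 = -660103/763400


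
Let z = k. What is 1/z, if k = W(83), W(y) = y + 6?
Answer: 1/89 ≈ 0.011236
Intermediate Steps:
W(y) = 6 + y
k = 89 (k = 6 + 83 = 89)
z = 89
1/z = 1/89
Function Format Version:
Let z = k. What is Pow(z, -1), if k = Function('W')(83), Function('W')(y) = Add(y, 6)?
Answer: Rational(1, 89) ≈ 0.011236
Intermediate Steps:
Function('W')(y) = Add(6, y)
k = 89 (k = Add(6, 83) = 89)
z = 89
Pow(z, -1) = Pow(89, -1) = Rational(1, 89)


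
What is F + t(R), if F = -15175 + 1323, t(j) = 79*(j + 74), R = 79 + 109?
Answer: 6846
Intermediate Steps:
R = 188
t(j) = 5846 + 79*j (t(j) = 79*(74 + j) = 5846 + 79*j)
F = -13852
F + t(R) = -13852 + (5846 + 79*188) = -13852 + (5846 + 14852) = -13852 + 20698 = 6846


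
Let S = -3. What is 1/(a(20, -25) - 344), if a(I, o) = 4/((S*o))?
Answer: -75/25796 ≈ -0.0029074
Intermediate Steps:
a(I, o) = -4/(3*o) (a(I, o) = 4/((-3*o)) = 4*(-1/(3*o)) = -4/(3*o))
1/(a(20, -25) - 344) = 1/(-4/3/(-25) - 344) = 1/(-4/3*(-1/25) - 344) = 1/(4/75 - 344) = 1/(-25796/75) = -75/25796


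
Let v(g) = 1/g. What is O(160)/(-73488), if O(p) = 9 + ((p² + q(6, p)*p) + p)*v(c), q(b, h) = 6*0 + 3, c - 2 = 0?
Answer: -13129/73488 ≈ -0.17865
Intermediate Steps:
c = 2 (c = 2 + 0 = 2)
q(b, h) = 3 (q(b, h) = 0 + 3 = 3)
O(p) = 9 + p²/2 + 2*p (O(p) = 9 + ((p² + 3*p) + p)/2 = 9 + (p² + 4*p)*(½) = 9 + (p²/2 + 2*p) = 9 + p²/2 + 2*p)
O(160)/(-73488) = (9 + (½)*160² + 2*160)/(-73488) = (9 + (½)*25600 + 320)*(-1/73488) = (9 + 12800 + 320)*(-1/73488) = 13129*(-1/73488) = -13129/73488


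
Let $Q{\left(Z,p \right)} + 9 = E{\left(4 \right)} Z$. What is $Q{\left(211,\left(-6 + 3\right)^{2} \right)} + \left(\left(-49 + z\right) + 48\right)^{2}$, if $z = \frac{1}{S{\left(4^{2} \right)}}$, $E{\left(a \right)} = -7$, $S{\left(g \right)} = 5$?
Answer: $- \frac{37134}{25} \approx -1485.4$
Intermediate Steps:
$Q{\left(Z,p \right)} = -9 - 7 Z$
$z = \frac{1}{5} \approx 0.2$
$Q{\left(211,\left(-6 + 3\right)^{2} \right)} + \left(\left(-49 + z\right) + 48\right)^{2} = \left(-9 - 1477\right) + \left(\left(-49 + \frac{1}{5}\right) + 48\right)^{2} = \left(-9 - 1477\right) + \left(- \frac{244}{5} + 48\right)^{2} = -1486 + \left(- \frac{4}{5}\right)^{2} = -1486 + \frac{16}{25} = - \frac{37134}{25}$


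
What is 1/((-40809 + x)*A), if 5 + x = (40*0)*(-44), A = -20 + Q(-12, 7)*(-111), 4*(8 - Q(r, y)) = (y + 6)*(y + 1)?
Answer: -1/80730092 ≈ -1.2387e-8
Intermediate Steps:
Q(r, y) = 8 - (1 + y)*(6 + y)/4 (Q(r, y) = 8 - (y + 6)*(y + 1)/4 = 8 - (6 + y)*(1 + y)/4 = 8 - (1 + y)*(6 + y)/4)
A = 1978 (A = -20 + (13/2 - 7/4*7 - 1/4*7**2)*(-111) = -20 + (13/2 - 49/4 - 1/4*49)*(-111) = -20 + (13/2 - 49/4 - 49/4)*(-111) = -20 - 18*(-111) = -20 + 1998 = 1978)
x = -5 (x = -5 + (40*0)*(-44) = -5 + 0*(-44) = -5 + 0 = -5)
1/((-40809 + x)*A) = 1/(-40809 - 5*1978) = (1/1978)/(-40814) = -1/40814*1/1978 = -1/80730092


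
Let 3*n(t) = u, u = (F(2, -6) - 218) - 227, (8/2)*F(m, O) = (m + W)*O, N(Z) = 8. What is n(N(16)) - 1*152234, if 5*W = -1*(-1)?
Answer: -4571503/30 ≈ -1.5238e+5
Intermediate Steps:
W = 1/5 (W = (-1*(-1))/5 = (1/5)*1 = 1/5 ≈ 0.20000)
F(m, O) = O*(1/5 + m)/4 (F(m, O) = ((m + 1/5)*O)/4 = ((1/5 + m)*O)/4 = (O*(1/5 + m))/4 = O*(1/5 + m)/4)
u = -4483/10 (u = ((1/20)*(-6)*(1 + 5*2) - 218) - 227 = ((1/20)*(-6)*(1 + 10) - 218) - 227 = ((1/20)*(-6)*11 - 218) - 227 = (-33/10 - 218) - 227 = -2213/10 - 227 = -4483/10 ≈ -448.30)
n(t) = -4483/30 (n(t) = (1/3)*(-4483/10) = -4483/30)
n(N(16)) - 1*152234 = -4483/30 - 1*152234 = -4483/30 - 152234 = -4571503/30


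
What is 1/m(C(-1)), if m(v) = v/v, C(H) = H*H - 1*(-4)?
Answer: 1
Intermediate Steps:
C(H) = 4 + H**2 (C(H) = H**2 + 4 = 4 + H**2)
m(v) = 1
1/m(C(-1)) = 1/1 = 1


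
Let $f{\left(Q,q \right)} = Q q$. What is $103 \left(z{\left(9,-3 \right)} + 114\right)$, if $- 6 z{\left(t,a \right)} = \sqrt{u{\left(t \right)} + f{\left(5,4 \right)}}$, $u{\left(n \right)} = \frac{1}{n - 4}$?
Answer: $11742 - \frac{103 \sqrt{505}}{30} \approx 11665.0$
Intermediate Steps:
$u{\left(n \right)} = \frac{1}{-4 + n}$
$z{\left(t,a \right)} = - \frac{\sqrt{20 + \frac{1}{-4 + t}}}{6}$ ($z{\left(t,a \right)} = - \frac{\sqrt{\frac{1}{-4 + t} + 5 \cdot 4}}{6} = - \frac{\sqrt{\frac{1}{-4 + t} + 20}}{6} = - \frac{\sqrt{20 + \frac{1}{-4 + t}}}{6}$)
$103 \left(z{\left(9,-3 \right)} + 114\right) = 103 \left(- \frac{\sqrt{\frac{-79 + 20 \cdot 9}{-4 + 9}}}{6} + 114\right) = 103 \left(- \frac{\sqrt{\frac{-79 + 180}{5}}}{6} + 114\right) = 103 \left(- \frac{\sqrt{\frac{1}{5} \cdot 101}}{6} + 114\right) = 103 \left(- \frac{\sqrt{\frac{101}{5}}}{6} + 114\right) = 103 \left(- \frac{\frac{1}{5} \sqrt{505}}{6} + 114\right) = 103 \left(- \frac{\sqrt{505}}{30} + 114\right) = 103 \left(114 - \frac{\sqrt{505}}{30}\right) = 11742 - \frac{103 \sqrt{505}}{30}$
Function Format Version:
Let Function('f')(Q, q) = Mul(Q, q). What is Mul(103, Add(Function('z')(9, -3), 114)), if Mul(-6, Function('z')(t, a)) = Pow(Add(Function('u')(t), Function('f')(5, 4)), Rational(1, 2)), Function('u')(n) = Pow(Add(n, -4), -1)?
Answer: Add(11742, Mul(Rational(-103, 30), Pow(505, Rational(1, 2)))) ≈ 11665.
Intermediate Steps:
Function('u')(n) = Pow(Add(-4, n), -1)
Function('z')(t, a) = Mul(Rational(-1, 6), Pow(Add(20, Pow(Add(-4, t), -1)), Rational(1, 2))) (Function('z')(t, a) = Mul(Rational(-1, 6), Pow(Add(Pow(Add(-4, t), -1), Mul(5, 4)), Rational(1, 2))) = Mul(Rational(-1, 6), Pow(Add(Pow(Add(-4, t), -1), 20), Rational(1, 2))) = Mul(Rational(-1, 6), Pow(Add(20, Pow(Add(-4, t), -1)), Rational(1, 2))))
Mul(103, Add(Function('z')(9, -3), 114)) = Mul(103, Add(Mul(Rational(-1, 6), Pow(Mul(Pow(Add(-4, 9), -1), Add(-79, Mul(20, 9))), Rational(1, 2))), 114)) = Mul(103, Add(Mul(Rational(-1, 6), Pow(Mul(Pow(5, -1), Add(-79, 180)), Rational(1, 2))), 114)) = Mul(103, Add(Mul(Rational(-1, 6), Pow(Mul(Rational(1, 5), 101), Rational(1, 2))), 114)) = Mul(103, Add(Mul(Rational(-1, 6), Pow(Rational(101, 5), Rational(1, 2))), 114)) = Mul(103, Add(Mul(Rational(-1, 6), Mul(Rational(1, 5), Pow(505, Rational(1, 2)))), 114)) = Mul(103, Add(Mul(Rational(-1, 30), Pow(505, Rational(1, 2))), 114)) = Mul(103, Add(114, Mul(Rational(-1, 30), Pow(505, Rational(1, 2))))) = Add(11742, Mul(Rational(-103, 30), Pow(505, Rational(1, 2))))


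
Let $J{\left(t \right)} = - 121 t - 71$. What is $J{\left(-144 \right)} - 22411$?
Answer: $-5058$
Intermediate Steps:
$J{\left(t \right)} = -71 - 121 t$
$J{\left(-144 \right)} - 22411 = \left(-71 - -17424\right) - 22411 = \left(-71 + 17424\right) - 22411 = 17353 - 22411 = -5058$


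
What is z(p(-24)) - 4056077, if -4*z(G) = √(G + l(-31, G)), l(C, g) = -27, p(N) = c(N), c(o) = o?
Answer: -4056077 - I*√51/4 ≈ -4.0561e+6 - 1.7854*I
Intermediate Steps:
p(N) = N
z(G) = -√(-27 + G)/4 (z(G) = -√(G - 27)/4 = -√(-27 + G)/4)
z(p(-24)) - 4056077 = -√(-27 - 24)/4 - 4056077 = -I*√51/4 - 4056077 = -4056077 - I*√51/4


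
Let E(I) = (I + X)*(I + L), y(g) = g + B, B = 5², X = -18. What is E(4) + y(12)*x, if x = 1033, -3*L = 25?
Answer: 114845/3 ≈ 38282.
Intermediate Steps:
L = -25/3 (L = -⅓*25 = -25/3 ≈ -8.3333)
B = 25
y(g) = 25 + g (y(g) = g + 25 = 25 + g)
E(I) = (-18 + I)*(-25/3 + I) (E(I) = (I - 18)*(I - 25/3) = (-18 + I)*(-25/3 + I))
E(4) + y(12)*x = (150 + 4² - 79/3*4) + (25 + 12)*1033 = (150 + 16 - 316/3) + 37*1033 = 182/3 + 38221 = 114845/3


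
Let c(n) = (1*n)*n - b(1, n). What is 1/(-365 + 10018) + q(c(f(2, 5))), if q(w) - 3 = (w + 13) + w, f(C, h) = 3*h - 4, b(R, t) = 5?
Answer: 2393945/9653 ≈ 248.00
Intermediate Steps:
f(C, h) = -4 + 3*h
c(n) = -5 + n**2 (c(n) = (1*n)*n - 1*5 = n*n - 5 = n**2 - 5 = -5 + n**2)
q(w) = 16 + 2*w (q(w) = 3 + ((w + 13) + w) = 3 + ((13 + w) + w) = 3 + (13 + 2*w) = 16 + 2*w)
1/(-365 + 10018) + q(c(f(2, 5))) = 1/(-365 + 10018) + (16 + 2*(-5 + (-4 + 3*5)**2)) = 1/9653 + (16 + 2*(-5 + (-4 + 15)**2)) = 1/9653 + (16 + 2*(-5 + 11**2)) = 1/9653 + (16 + 2*(-5 + 121)) = 1/9653 + (16 + 2*116) = 1/9653 + (16 + 232) = 1/9653 + 248 = 2393945/9653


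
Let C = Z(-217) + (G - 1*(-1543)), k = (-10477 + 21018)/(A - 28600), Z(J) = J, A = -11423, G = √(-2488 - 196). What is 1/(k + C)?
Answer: 2123618659011/2819658376821685 - 3203681058*I*√671/2819658376821685 ≈ 0.00075315 - 2.9432e-5*I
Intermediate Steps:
G = 2*I*√671 (G = √(-2684) = 2*I*√671 ≈ 51.807*I)
k = -10541/40023 (k = (-10477 + 21018)/(-11423 - 28600) = 10541/(-40023) = 10541*(-1/40023) = -10541/40023 ≈ -0.26337)
C = 1326 + 2*I*√671 (C = -217 + (2*I*√671 - 1*(-1543)) = -217 + (2*I*√671 + 1543) = -217 + (1543 + 2*I*√671) = 1326 + 2*I*√671 ≈ 1326.0 + 51.807*I)
1/(k + C) = 1/(-10541/40023 + (1326 + 2*I*√671)) = 1/(53059957/40023 + 2*I*√671)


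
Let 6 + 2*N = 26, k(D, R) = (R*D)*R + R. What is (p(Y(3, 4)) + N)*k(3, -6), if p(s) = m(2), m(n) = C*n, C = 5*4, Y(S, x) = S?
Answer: 5100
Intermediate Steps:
C = 20
m(n) = 20*n
p(s) = 40 (p(s) = 20*2 = 40)
k(D, R) = R + D*R**2 (k(D, R) = (D*R)*R + R = D*R**2 + R = R + D*R**2)
N = 10 (N = -3 + (1/2)*26 = -3 + 13 = 10)
(p(Y(3, 4)) + N)*k(3, -6) = (40 + 10)*(-6*(1 + 3*(-6))) = 50*(-6*(1 - 18)) = 50*(-6*(-17)) = 50*102 = 5100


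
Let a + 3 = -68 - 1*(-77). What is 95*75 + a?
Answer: 7131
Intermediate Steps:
a = 6 (a = -3 + (-68 - 1*(-77)) = -3 + (-68 + 77) = -3 + 9 = 6)
95*75 + a = 95*75 + 6 = 7125 + 6 = 7131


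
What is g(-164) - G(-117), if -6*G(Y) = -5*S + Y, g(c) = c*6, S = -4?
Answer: -6001/6 ≈ -1000.2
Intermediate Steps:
g(c) = 6*c
G(Y) = -10/3 - Y/6 (G(Y) = -(-5*(-4) + Y)/6 = -(20 + Y)/6 = -10/3 - Y/6)
g(-164) - G(-117) = 6*(-164) - (-10/3 - ⅙*(-117)) = -984 - (-10/3 + 39/2) = -984 - 1*97/6 = -984 - 97/6 = -6001/6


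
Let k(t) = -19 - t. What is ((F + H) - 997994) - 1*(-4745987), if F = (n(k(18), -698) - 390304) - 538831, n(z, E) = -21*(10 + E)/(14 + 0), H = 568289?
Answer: 3388179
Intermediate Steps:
n(z, E) = -15 - 3*E/2 (n(z, E) = -21*(10 + E)/14 = -21*(5/7 + E/14) = -15 - 3*E/2)
F = -928103 (F = ((-15 - 3/2*(-698)) - 390304) - 538831 = ((-15 + 1047) - 390304) - 538831 = (1032 - 390304) - 538831 = -389272 - 538831 = -928103)
((F + H) - 997994) - 1*(-4745987) = ((-928103 + 568289) - 997994) - 1*(-4745987) = (-359814 - 997994) + 4745987 = -1357808 + 4745987 = 3388179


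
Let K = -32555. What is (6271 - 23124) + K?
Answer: -49408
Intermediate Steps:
(6271 - 23124) + K = (6271 - 23124) - 32555 = -16853 - 32555 = -49408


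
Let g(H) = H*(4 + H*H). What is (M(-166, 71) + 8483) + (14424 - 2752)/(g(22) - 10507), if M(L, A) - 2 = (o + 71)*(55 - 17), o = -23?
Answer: 2372433/229 ≈ 10360.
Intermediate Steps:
M(L, A) = 1826 (M(L, A) = 2 + (-23 + 71)*(55 - 17) = 2 + 48*38 = 2 + 1824 = 1826)
g(H) = H*(4 + H²)
(M(-166, 71) + 8483) + (14424 - 2752)/(g(22) - 10507) = (1826 + 8483) + (14424 - 2752)/(22*(4 + 22²) - 10507) = 10309 + 11672/(22*(4 + 484) - 10507) = 10309 + 11672/(22*488 - 10507) = 10309 + 11672/(10736 - 10507) = 10309 + 11672/229 = 2372433/229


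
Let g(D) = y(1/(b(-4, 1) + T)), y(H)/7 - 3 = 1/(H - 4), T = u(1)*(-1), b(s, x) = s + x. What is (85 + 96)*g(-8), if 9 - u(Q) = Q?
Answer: 157108/45 ≈ 3491.3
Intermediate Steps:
u(Q) = 9 - Q
T = -8 (T = (9 - 1*1)*(-1) = (9 - 1)*(-1) = 8*(-1) = -8)
y(H) = 21 + 7/(-4 + H) (y(H) = 21 + 7/(H - 4) = 21 + 7/(-4 + H))
g(D) = 868/45 (g(D) = 7*(-11 + 3/((-4 + 1) - 8))/(-4 + 1/((-4 + 1) - 8)) = 7*(-11 + 3/(-3 - 8))/(-4 + 1/(-3 - 8)) = 7*(-11 + 3/(-11))/(-4 + 1/(-11)) = 7*(-11 + 3*(-1/11))/(-4 - 1/11) = 7*(-11 - 3/11)/(-45/11) = 7*(-11/45)*(-124/11) = 868/45)
(85 + 96)*g(-8) = (85 + 96)*(868/45) = 181*(868/45) = 157108/45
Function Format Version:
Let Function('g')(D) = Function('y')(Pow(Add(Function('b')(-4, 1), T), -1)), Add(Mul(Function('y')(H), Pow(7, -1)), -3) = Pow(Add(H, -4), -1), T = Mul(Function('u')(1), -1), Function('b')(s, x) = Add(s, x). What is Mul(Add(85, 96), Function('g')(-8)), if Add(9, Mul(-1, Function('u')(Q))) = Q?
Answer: Rational(157108, 45) ≈ 3491.3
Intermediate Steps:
Function('u')(Q) = Add(9, Mul(-1, Q))
T = -8 (T = Mul(Add(9, Mul(-1, 1)), -1) = Mul(Add(9, -1), -1) = Mul(8, -1) = -8)
Function('y')(H) = Add(21, Mul(7, Pow(Add(-4, H), -1))) (Function('y')(H) = Add(21, Mul(7, Pow(Add(H, -4), -1))) = Add(21, Mul(7, Pow(Add(-4, H), -1))))
Function('g')(D) = Rational(868, 45) (Function('g')(D) = Mul(7, Pow(Add(-4, Pow(Add(Add(-4, 1), -8), -1)), -1), Add(-11, Mul(3, Pow(Add(Add(-4, 1), -8), -1)))) = Mul(7, Pow(Add(-4, Pow(Add(-3, -8), -1)), -1), Add(-11, Mul(3, Pow(Add(-3, -8), -1)))) = Mul(7, Pow(Add(-4, Pow(-11, -1)), -1), Add(-11, Mul(3, Pow(-11, -1)))) = Mul(7, Pow(Add(-4, Rational(-1, 11)), -1), Add(-11, Mul(3, Rational(-1, 11)))) = Mul(7, Pow(Rational(-45, 11), -1), Add(-11, Rational(-3, 11))) = Mul(7, Rational(-11, 45), Rational(-124, 11)) = Rational(868, 45))
Mul(Add(85, 96), Function('g')(-8)) = Mul(Add(85, 96), Rational(868, 45)) = Mul(181, Rational(868, 45)) = Rational(157108, 45)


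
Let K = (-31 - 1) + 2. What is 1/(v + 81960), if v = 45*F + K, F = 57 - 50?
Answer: 1/82245 ≈ 1.2159e-5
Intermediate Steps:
K = -30 (K = -32 + 2 = -30)
F = 7
v = 285 (v = 45*7 - 30 = 315 - 30 = 285)
1/(v + 81960) = 1/(285 + 81960) = 1/82245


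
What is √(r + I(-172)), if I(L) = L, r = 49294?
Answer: 3*√5458 ≈ 221.63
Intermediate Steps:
√(r + I(-172)) = √(49294 - 172) = √49122 = 3*√5458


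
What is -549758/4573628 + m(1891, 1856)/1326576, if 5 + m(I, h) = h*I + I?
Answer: 1916421748861/758408142216 ≈ 2.5269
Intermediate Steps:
m(I, h) = -5 + I + I*h (m(I, h) = -5 + (h*I + I) = -5 + (I*h + I) = -5 + (I + I*h) = -5 + I + I*h)
-549758/4573628 + m(1891, 1856)/1326576 = -549758/4573628 + (-5 + 1891 + 1891*1856)/1326576 = -549758*1/4573628 + (-5 + 1891 + 3509696)*(1/1326576) = -274879/2286814 + 3511582*(1/1326576) = -274879/2286814 + 1755791/663288 = 1916421748861/758408142216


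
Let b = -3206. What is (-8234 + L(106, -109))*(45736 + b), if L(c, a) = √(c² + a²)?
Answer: -350192020 + 42530*√23117 ≈ -3.4373e+8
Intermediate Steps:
L(c, a) = √(a² + c²)
(-8234 + L(106, -109))*(45736 + b) = (-8234 + √((-109)² + 106²))*(45736 - 3206) = (-8234 + √(11881 + 11236))*42530 = (-8234 + √23117)*42530 = -350192020 + 42530*√23117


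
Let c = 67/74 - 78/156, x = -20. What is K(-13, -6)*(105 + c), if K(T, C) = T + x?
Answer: -128700/37 ≈ -3478.4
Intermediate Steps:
K(T, C) = -20 + T (K(T, C) = T - 20 = -20 + T)
c = 15/37 (c = 67*(1/74) - 78*1/156 = 67/74 - ½ = 15/37 ≈ 0.40541)
K(-13, -6)*(105 + c) = (-20 - 13)*(105 + 15/37) = -33*3900/37 = -128700/37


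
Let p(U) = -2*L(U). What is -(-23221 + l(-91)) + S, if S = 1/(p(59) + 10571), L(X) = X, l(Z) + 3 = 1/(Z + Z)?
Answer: 44182416539/1902446 ≈ 23224.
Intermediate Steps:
l(Z) = -3 + 1/(2*Z) (l(Z) = -3 + 1/(Z + Z) = -3 + 1/(2*Z))
p(U) = -2*U
S = 1/10453 (S = 1/(-2*59 + 10571) = 1/(-118 + 10571) = 1/10453 ≈ 9.5666e-5)
-(-23221 + l(-91)) + S = -(-23221 + (-3 + (½)/(-91))) + 1/10453 = -(-23221 + (-3 + (½)*(-1/91))) + 1/10453 = -(-23221 + (-3 - 1/182)) + 1/10453 = -(-23221 - 547/182) + 1/10453 = -1*(-4226769/182) + 1/10453 = 4226769/182 + 1/10453 = 44182416539/1902446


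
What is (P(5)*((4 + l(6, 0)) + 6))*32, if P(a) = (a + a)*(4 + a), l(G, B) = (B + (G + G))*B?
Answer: 28800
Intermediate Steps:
l(G, B) = B*(B + 2*G) (l(G, B) = (B + 2*G)*B = B*(B + 2*G))
P(a) = 2*a*(4 + a) (P(a) = (2*a)*(4 + a) = 2*a*(4 + a))
(P(5)*((4 + l(6, 0)) + 6))*32 = ((2*5*(4 + 5))*((4 + 0*(0 + 2*6)) + 6))*32 = ((2*5*9)*((4 + 0*(0 + 12)) + 6))*32 = (90*((4 + 0*12) + 6))*32 = (90*((4 + 0) + 6))*32 = (90*(4 + 6))*32 = (90*10)*32 = 900*32 = 28800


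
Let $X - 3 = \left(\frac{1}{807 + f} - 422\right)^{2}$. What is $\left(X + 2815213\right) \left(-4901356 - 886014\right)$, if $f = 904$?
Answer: $- \frac{50714417535561909290}{2927521} \approx -1.7323 \cdot 10^{13}$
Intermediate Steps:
$X = \frac{521351988244}{2927521}$ ($X = 3 + \left(\frac{1}{807 + 904} - 422\right)^{2} = 3 + \left(\frac{1}{1711} - 422\right)^{2} = 3 + \left(- \frac{722041}{1711}\right)^{2} = 3 + \frac{521343205681}{2927521} = \frac{521351988244}{2927521} \approx 1.7809 \cdot 10^{5}$)
$\left(X + 2815213\right) \left(-4901356 - 886014\right) = \left(\frac{521351988244}{2927521} + 2815213\right) \left(-4901356 - 886014\right) = \frac{8762947165217}{2927521} \left(-5787370\right) = - \frac{50714417535561909290}{2927521}$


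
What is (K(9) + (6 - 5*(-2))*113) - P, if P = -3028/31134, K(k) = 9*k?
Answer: 29407577/15567 ≈ 1889.1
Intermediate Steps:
P = -1514/15567 (P = -3028*1/31134 = -1514/15567 ≈ -0.097257)
(K(9) + (6 - 5*(-2))*113) - P = (9*9 + (6 - 5*(-2))*113) - 1*(-1514/15567) = (81 + (6 + 10)*113) + 1514/15567 = (81 + 16*113) + 1514/15567 = (81 + 1808) + 1514/15567 = 1889 + 1514/15567 = 29407577/15567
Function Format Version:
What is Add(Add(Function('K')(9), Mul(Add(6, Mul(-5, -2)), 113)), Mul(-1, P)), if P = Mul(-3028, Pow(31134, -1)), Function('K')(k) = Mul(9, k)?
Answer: Rational(29407577, 15567) ≈ 1889.1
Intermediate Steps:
P = Rational(-1514, 15567) (P = Mul(-3028, Rational(1, 31134)) = Rational(-1514, 15567) ≈ -0.097257)
Add(Add(Function('K')(9), Mul(Add(6, Mul(-5, -2)), 113)), Mul(-1, P)) = Add(Add(Mul(9, 9), Mul(Add(6, Mul(-5, -2)), 113)), Mul(-1, Rational(-1514, 15567))) = Add(Add(81, Mul(Add(6, 10), 113)), Rational(1514, 15567)) = Add(Add(81, Mul(16, 113)), Rational(1514, 15567)) = Add(Add(81, 1808), Rational(1514, 15567)) = Add(1889, Rational(1514, 15567)) = Rational(29407577, 15567)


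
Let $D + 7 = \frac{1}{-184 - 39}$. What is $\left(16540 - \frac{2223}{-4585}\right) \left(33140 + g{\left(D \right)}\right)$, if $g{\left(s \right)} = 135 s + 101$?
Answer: $\frac{78025218629197}{146065} \approx 5.3418 \cdot 10^{8}$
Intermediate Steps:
$D = - \frac{1562}{223}$ ($D = -7 + \frac{1}{-184 - 39} = -7 + \frac{1}{-223} = -7 - \frac{1}{223} = - \frac{1562}{223} \approx -7.0045$)
$g{\left(s \right)} = 101 + 135 s$
$\left(16540 - \frac{2223}{-4585}\right) \left(33140 + g{\left(D \right)}\right) = \left(16540 - \frac{2223}{-4585}\right) \left(33140 + \left(101 + 135 \left(- \frac{1562}{223}\right)\right)\right) = \left(16540 - - \frac{2223}{4585}\right) \left(33140 + \left(101 - \frac{210870}{223}\right)\right) = \left(16540 + \frac{2223}{4585}\right) \left(33140 - \frac{188347}{223}\right) = \frac{75838123}{4585} \cdot \frac{7201873}{223} = \frac{78025218629197}{146065}$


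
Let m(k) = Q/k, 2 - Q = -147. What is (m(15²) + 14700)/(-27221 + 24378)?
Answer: -3307649/639675 ≈ -5.1708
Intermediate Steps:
Q = 149 (Q = 2 - 1*(-147) = 2 + 147 = 149)
m(k) = 149/k
(m(15²) + 14700)/(-27221 + 24378) = (149/(15²) + 14700)/(-27221 + 24378) = (149/225 + 14700)/(-2843) = (149*(1/225) + 14700)*(-1/2843) = (149/225 + 14700)*(-1/2843) = (3307649/225)*(-1/2843) = -3307649/639675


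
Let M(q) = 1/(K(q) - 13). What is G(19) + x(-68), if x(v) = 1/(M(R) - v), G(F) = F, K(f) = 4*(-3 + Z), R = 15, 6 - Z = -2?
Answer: 9070/477 ≈ 19.015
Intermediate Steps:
Z = 8 (Z = 6 - 1*(-2) = 6 + 2 = 8)
K(f) = 20 (K(f) = 4*(-3 + 8) = 4*5 = 20)
M(q) = 1/7 (M(q) = 1/(20 - 13) = 1/7)
x(v) = 1/(1/7 - v)
G(19) + x(-68) = 19 - 7/(-1 + 7*(-68)) = 19 - 7/(-1 - 476) = 19 - 7/(-477) = 19 - 7*(-1/477) = 19 + 7/477 = 9070/477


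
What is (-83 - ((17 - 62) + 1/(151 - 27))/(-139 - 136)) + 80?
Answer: -107879/34100 ≈ -3.1636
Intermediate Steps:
(-83 - ((17 - 62) + 1/(151 - 27))/(-139 - 136)) + 80 = (-83 - (-45 + 1/124)/(-275)) + 80 = (-83 - (-45 + 1/124)*(-1)/275) + 80 = (-83 - (-5579)*(-1)/(124*275)) + 80 = (-83 - 1*5579/34100) + 80 = (-83 - 5579/34100) + 80 = -2835879/34100 + 80 = -107879/34100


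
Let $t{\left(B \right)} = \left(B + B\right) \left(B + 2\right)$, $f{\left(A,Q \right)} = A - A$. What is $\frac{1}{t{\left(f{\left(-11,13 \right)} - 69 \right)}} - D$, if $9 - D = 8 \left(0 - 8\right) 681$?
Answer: $- \frac{403060877}{9246} \approx -43593.0$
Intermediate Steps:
$f{\left(A,Q \right)} = 0$
$t{\left(B \right)} = 2 B \left(2 + B\right)$
$D = 43593$ ($D = 9 - 8 \left(0 - 8\right) 681 = 9 - 8 \left(-8\right) 681 = 9 - \left(-64\right) 681 = 9 - -43584 = 9 + 43584 = 43593$)
$\frac{1}{t{\left(f{\left(-11,13 \right)} - 69 \right)}} - D = \frac{1}{2 \left(0 - 69\right) \left(2 + \left(0 - 69\right)\right)} - 43593 = \frac{1}{2 \left(-69\right) \left(2 - 69\right)} - 43593 = \frac{1}{2 \left(-69\right) \left(-67\right)} - 43593 = \frac{1}{9246} - 43593 = - \frac{403060877}{9246}$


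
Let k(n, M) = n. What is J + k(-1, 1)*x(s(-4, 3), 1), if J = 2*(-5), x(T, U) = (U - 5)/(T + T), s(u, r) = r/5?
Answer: -20/3 ≈ -6.6667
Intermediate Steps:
s(u, r) = r/5 (s(u, r) = r*(⅕) = r/5)
x(T, U) = (-5 + U)/(2*T) (x(T, U) = (-5 + U)/((2*T)) = (-5 + U)*(1/(2*T)) = (-5 + U)/(2*T))
J = -10
J + k(-1, 1)*x(s(-4, 3), 1) = -10 - (-5 + 1)/(2*((⅕)*3)) = -10 - (-4)/(2*⅗) = -10 - 5*(-4)/(2*3) = -10 - 1*(-10/3) = -10 + 10/3 = -20/3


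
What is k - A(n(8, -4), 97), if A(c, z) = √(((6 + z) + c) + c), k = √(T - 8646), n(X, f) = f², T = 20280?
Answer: √11634 - 3*√15 ≈ 96.242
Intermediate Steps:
k = √11634 (k = √(20280 - 8646) = √11634 ≈ 107.86)
A(c, z) = √(6 + z + 2*c) (A(c, z) = √((6 + c + z) + c) = √(6 + z + 2*c))
k - A(n(8, -4), 97) = √11634 - √(6 + 97 + 2*(-4)²) = √11634 - √(6 + 97 + 2*16) = √11634 - √(6 + 97 + 32) = √11634 - √135 = √11634 - 3*√15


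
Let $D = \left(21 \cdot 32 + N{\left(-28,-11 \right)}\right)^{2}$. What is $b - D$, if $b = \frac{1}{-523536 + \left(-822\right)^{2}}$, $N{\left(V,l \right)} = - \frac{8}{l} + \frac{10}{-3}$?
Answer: $- \frac{24747790159237}{55229724} \approx -4.4809 \cdot 10^{5}$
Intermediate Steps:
$N{\left(V,l \right)} = - \frac{10}{3} - \frac{8}{l}$ ($N{\left(V,l \right)} = - \frac{8}{l} + 10 \left(- \frac{1}{3}\right) = - \frac{8}{l} - \frac{10}{3} = - \frac{10}{3} - \frac{8}{l}$)
$D = \frac{487968100}{1089}$ ($D = \left(21 \cdot 32 - \left(\frac{10}{3} + \frac{8}{-11}\right)\right)^{2} = \left(672 - \frac{86}{33}\right)^{2} = \left(\frac{22090}{33}\right)^{2} = \frac{487968100}{1089} \approx 4.4809 \cdot 10^{5}$)
$b = \frac{1}{152148}$ ($b = \frac{1}{-523536 + 675684} = \frac{1}{152148} \approx 6.5725 \cdot 10^{-6}$)
$b - D = \frac{1}{152148} - \frac{487968100}{1089} = - \frac{24747790159237}{55229724}$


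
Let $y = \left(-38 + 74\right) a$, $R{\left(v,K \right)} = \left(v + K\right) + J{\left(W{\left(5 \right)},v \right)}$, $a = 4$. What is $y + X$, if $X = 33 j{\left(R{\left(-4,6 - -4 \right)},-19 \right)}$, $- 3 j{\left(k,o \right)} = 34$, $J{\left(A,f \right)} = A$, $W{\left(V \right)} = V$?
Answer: $-230$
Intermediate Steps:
$R{\left(v,K \right)} = 5 + K + v$ ($R{\left(v,K \right)} = \left(v + K\right) + 5 = \left(K + v\right) + 5 = 5 + K + v$)
$j{\left(k,o \right)} = - \frac{34}{3}$ ($j{\left(k,o \right)} = \left(- \frac{1}{3}\right) 34 = - \frac{34}{3}$)
$X = -374$ ($X = 33 \left(- \frac{34}{3}\right) = -374$)
$y = 144$ ($y = \left(-38 + 74\right) 4 = 36 \cdot 4 = 144$)
$y + X = 144 - 374 = -230$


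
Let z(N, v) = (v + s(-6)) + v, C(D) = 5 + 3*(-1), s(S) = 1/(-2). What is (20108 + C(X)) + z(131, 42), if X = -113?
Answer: 40387/2 ≈ 20194.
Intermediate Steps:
s(S) = -½
C(D) = 2 (C(D) = 5 - 3 = 2)
z(N, v) = -½ + 2*v (z(N, v) = (v - ½) + v = (-½ + v) + v = -½ + 2*v)
(20108 + C(X)) + z(131, 42) = (20108 + 2) + (-½ + 2*42) = 20110 + (-½ + 84) = 20110 + 167/2 = 40387/2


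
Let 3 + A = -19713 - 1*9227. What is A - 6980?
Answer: -35923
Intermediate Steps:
A = -28943 (A = -3 + (-19713 - 1*9227) = -3 + (-19713 - 9227) = -3 - 28940 = -28943)
A - 6980 = -28943 - 6980 = -35923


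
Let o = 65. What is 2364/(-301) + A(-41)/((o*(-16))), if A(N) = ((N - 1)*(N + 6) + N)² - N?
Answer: -308562621/156520 ≈ -1971.4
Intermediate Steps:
A(N) = (N + (-1 + N)*(6 + N))² - N (A(N) = ((-1 + N)*(6 + N) + N)² - N = (N + (-1 + N)*(6 + N))² - N)
2364/(-301) + A(-41)/((o*(-16))) = 2364/(-301) + ((-6 + (-41)² + 6*(-41))² - 1*(-41))/((65*(-16))) = 2364*(-1/301) + ((-6 + 1681 - 246)² + 41)/(-1040) = -2364/301 + (1429² + 41)*(-1/1040) = -2364/301 + (2042041 + 41)*(-1/1040) = -2364/301 + 2042082*(-1/1040) = -2364/301 - 1021041/520 = -308562621/156520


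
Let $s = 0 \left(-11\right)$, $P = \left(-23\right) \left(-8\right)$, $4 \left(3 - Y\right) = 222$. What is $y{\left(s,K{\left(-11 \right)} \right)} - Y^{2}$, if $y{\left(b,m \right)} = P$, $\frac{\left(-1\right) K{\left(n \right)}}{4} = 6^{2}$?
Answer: $- \frac{10289}{4} \approx -2572.3$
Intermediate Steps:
$Y = - \frac{105}{2}$ ($Y = 3 - \frac{111}{2} = - \frac{105}{2} \approx -52.5$)
$K{\left(n \right)} = -144$ ($K{\left(n \right)} = - 4 \cdot 6^{2} = \left(-4\right) 36 = -144$)
$P = 184$
$s = 0$
$y{\left(b,m \right)} = 184$
$y{\left(s,K{\left(-11 \right)} \right)} - Y^{2} = 184 - \left(- \frac{105}{2}\right)^{2} = 184 - \frac{11025}{4} = - \frac{10289}{4}$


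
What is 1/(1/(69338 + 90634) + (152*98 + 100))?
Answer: 159972/2398940113 ≈ 6.6684e-5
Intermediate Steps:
1/(1/(69338 + 90634) + (152*98 + 100)) = 1/(1/159972 + (14896 + 100)) = 1/(1/159972 + 14996) = 1/(2398940113/159972) = 159972/2398940113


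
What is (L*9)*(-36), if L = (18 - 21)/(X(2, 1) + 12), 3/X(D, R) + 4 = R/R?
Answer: 972/11 ≈ 88.364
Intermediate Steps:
X(D, R) = -1 (X(D, R) = 3/(-4 + R/R) = 3/(-4 + 1) = 3/(-3) = 3*(-1/3) = -1)
L = -3/11 (L = (18 - 21)/(-1 + 12) = -3/11 ≈ -0.27273)
(L*9)*(-36) = -3/11*9*(-36) = -27/11*(-36) = 972/11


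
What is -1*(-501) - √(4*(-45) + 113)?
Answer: 501 - I*√67 ≈ 501.0 - 8.1853*I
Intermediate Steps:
-1*(-501) - √(4*(-45) + 113) = 501 - √(-180 + 113) = 501 - √(-67) = 501 - I*√67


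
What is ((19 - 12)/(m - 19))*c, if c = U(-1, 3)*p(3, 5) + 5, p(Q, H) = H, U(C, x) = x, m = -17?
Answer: -35/9 ≈ -3.8889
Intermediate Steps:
c = 20 (c = 3*5 + 5 = 15 + 5 = 20)
((19 - 12)/(m - 19))*c = ((19 - 12)/(-17 - 19))*20 = (7/(-36))*20 = (7*(-1/36))*20 = -7/36*20 = -35/9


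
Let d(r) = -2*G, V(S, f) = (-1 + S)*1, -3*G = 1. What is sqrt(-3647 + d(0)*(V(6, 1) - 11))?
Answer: I*sqrt(3651) ≈ 60.424*I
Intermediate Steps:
G = -1/3 (G = -1/3*1 = -1/3 ≈ -0.33333)
V(S, f) = -1 + S
d(r) = 2/3 (d(r) = -2*(-1/3) = 2/3)
sqrt(-3647 + d(0)*(V(6, 1) - 11)) = sqrt(-3647 + 2*((-1 + 6) - 11)/3) = sqrt(-3647 + 2*(5 - 11)/3) = sqrt(-3647 + (2/3)*(-6)) = sqrt(-3647 - 4) = sqrt(-3651) = I*sqrt(3651)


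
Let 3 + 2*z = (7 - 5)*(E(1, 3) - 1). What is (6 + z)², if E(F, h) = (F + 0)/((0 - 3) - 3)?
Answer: 100/9 ≈ 11.111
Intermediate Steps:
E(F, h) = -F/6 (E(F, h) = F/(-3 - 3) = F/(-6) = F*(-⅙) = -F/6)
z = -8/3 (z = -3/2 + ((7 - 5)*(-⅙*1 - 1))/2 = -3/2 + (2*(-⅙ - 1))/2 = -3/2 + (2*(-7/6))/2 = -3/2 + (½)*(-7/3) = -3/2 - 7/6 = -8/3 ≈ -2.6667)
(6 + z)² = (6 - 8/3)² = (10/3)² = 100/9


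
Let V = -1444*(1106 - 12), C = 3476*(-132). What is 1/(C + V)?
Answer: -1/2038568 ≈ -4.9054e-7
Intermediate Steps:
C = -458832
V = -1579736 (V = -1444*1094 = -1579736)
1/(C + V) = 1/(-458832 - 1579736) = 1/(-2038568) = -1/2038568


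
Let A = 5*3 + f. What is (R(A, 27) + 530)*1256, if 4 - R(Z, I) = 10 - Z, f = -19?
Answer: 653120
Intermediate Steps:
A = -4 (A = 5*3 - 19 = 15 - 19 = -4)
R(Z, I) = -6 + Z (R(Z, I) = 4 - (10 - Z) = 4 + (-10 + Z) = -6 + Z)
(R(A, 27) + 530)*1256 = ((-6 - 4) + 530)*1256 = (-10 + 530)*1256 = 520*1256 = 653120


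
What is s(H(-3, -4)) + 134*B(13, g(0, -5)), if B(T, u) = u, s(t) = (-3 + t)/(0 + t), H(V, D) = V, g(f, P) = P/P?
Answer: 136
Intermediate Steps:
g(f, P) = 1
s(t) = (-3 + t)/t
s(H(-3, -4)) + 134*B(13, g(0, -5)) = (-3 - 3)/(-3) + 134*1 = -⅓*(-6) + 134 = 2 + 134 = 136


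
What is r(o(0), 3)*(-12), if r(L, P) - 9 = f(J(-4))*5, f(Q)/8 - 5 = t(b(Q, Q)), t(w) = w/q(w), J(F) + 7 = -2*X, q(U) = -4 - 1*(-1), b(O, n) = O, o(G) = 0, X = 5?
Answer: -5228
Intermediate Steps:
q(U) = -3 (q(U) = -4 + 1 = -3)
J(F) = -17 (J(F) = -7 - 2*5 = -7 - 10 = -17)
t(w) = -w/3 (t(w) = w/(-3) = w*(-⅓) = -w/3)
f(Q) = 40 - 8*Q/3 (f(Q) = 40 + 8*(-Q/3) = 40 - 8*Q/3)
r(L, P) = 1307/3 (r(L, P) = 9 + (40 - 8/3*(-17))*5 = 9 + (40 + 136/3)*5 = 9 + (256/3)*5 = 9 + 1280/3 = 1307/3)
r(o(0), 3)*(-12) = (1307/3)*(-12) = -5228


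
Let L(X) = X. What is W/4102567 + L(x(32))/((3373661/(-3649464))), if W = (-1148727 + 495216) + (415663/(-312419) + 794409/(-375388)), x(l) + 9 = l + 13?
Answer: -63471376935590271213282623/1623210885277855901555164 ≈ -39.102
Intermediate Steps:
x(l) = 4 + l (x(l) = -9 + (l + 13) = -9 + (13 + l) = 4 + l)
W = -76643091809448907/117278343572 (W = -653511 + (415663*(-1/312419) + 794409*(-1/375388)) = -653511 + (-415663/312419 - 794409/375388) = -653511 - 404223367615/117278343572 = -76643091809448907/117278343572 ≈ -6.5351e+5)
W/4102567 + L(x(32))/((3373661/(-3649464))) = -76643091809448907/117278343572/4102567 + (4 + 32)/((3373661/(-3649464))) = -76643091809448907/117278343572*1/4102567 + 36/((3373661*(-1/3649464))) = -76643091809448907/481142262153149324 + 36/(-3373661/3649464) = -76643091809448907/481142262153149324 + 36*(-3649464/3373661) = -76643091809448907/481142262153149324 - 131380704/3373661 = -63471376935590271213282623/1623210885277855901555164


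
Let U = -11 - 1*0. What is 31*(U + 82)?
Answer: 2201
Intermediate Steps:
U = -11 (U = -11 + 0 = -11)
31*(U + 82) = 31*(-11 + 82) = 31*71 = 2201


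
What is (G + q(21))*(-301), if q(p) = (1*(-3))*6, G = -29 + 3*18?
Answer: -2107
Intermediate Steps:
G = 25 (G = -29 + 54 = 25)
q(p) = -18 (q(p) = -3*6 = -18)
(G + q(21))*(-301) = (25 - 18)*(-301) = 7*(-301) = -2107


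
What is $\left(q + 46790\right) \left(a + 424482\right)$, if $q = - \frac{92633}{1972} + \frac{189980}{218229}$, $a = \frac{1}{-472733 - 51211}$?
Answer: $\frac{263171898194880248444933}{13263413920416} \approx 1.9842 \cdot 10^{10}$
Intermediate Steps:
$a = - \frac{1}{523944}$ ($a = \frac{1}{-523944} = - \frac{1}{523944} \approx -1.9086 \cdot 10^{-6}$)
$q = - \frac{1167092141}{25314564}$ ($q = \left(-92633\right) \frac{1}{1972} + 189980 \cdot \frac{1}{218229} = - \frac{5449}{116} + \frac{189980}{218229} = - \frac{1167092141}{25314564} \approx -46.104$)
$\left(q + 46790\right) \left(a + 424482\right) = \left(- \frac{1167092141}{25314564} + 46790\right) \left(- \frac{1}{523944} + 424482\right) = \frac{1183301357419}{25314564} \cdot \frac{222404797007}{523944} = \frac{263171898194880248444933}{13263413920416}$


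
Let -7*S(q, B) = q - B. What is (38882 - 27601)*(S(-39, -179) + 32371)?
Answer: 364951631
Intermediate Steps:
S(q, B) = -q/7 + B/7 (S(q, B) = -(q - B)/7 = -q/7 + B/7)
(38882 - 27601)*(S(-39, -179) + 32371) = (38882 - 27601)*((-1/7*(-39) + (1/7)*(-179)) + 32371) = 11281*((39/7 - 179/7) + 32371) = 11281*(-20 + 32371) = 11281*32351 = 364951631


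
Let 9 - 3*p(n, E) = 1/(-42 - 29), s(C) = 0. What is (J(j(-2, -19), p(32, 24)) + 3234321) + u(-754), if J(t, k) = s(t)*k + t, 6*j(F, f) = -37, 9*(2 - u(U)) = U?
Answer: 58219211/18 ≈ 3.2344e+6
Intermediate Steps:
u(U) = 2 - U/9
j(F, f) = -37/6 (j(F, f) = (⅙)*(-37) = -37/6)
p(n, E) = 640/213 (p(n, E) = 3 - 1/(3*(-42 - 29)) = 3 - ⅓/(-71) = 3 - ⅓*(-1/71) = 3 + 1/213 = 640/213)
J(t, k) = t (J(t, k) = 0*k + t = 0 + t = t)
(J(j(-2, -19), p(32, 24)) + 3234321) + u(-754) = (-37/6 + 3234321) + (2 - ⅑*(-754)) = 19405889/6 + (2 + 754/9) = 19405889/6 + 772/9 = 58219211/18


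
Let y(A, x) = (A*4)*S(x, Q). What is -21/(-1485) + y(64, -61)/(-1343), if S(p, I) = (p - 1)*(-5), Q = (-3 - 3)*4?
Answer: -39273799/664785 ≈ -59.077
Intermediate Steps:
Q = -24 (Q = -6*4 = -24)
S(p, I) = 5 - 5*p (S(p, I) = (-1 + p)*(-5) = 5 - 5*p)
y(A, x) = 4*A*(5 - 5*x) (y(A, x) = (A*4)*(5 - 5*x) = (4*A)*(5 - 5*x) = 4*A*(5 - 5*x))
-21/(-1485) + y(64, -61)/(-1343) = -21/(-1485) + (20*64*(1 - 1*(-61)))/(-1343) = -21*(-1/1485) + (20*64*(1 + 61))*(-1/1343) = 7/495 + (20*64*62)*(-1/1343) = 7/495 + 79360*(-1/1343) = 7/495 - 79360/1343 = -39273799/664785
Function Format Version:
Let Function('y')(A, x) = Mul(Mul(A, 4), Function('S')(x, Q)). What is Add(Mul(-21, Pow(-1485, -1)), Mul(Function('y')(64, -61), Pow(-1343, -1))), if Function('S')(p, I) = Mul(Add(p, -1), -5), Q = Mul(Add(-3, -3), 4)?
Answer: Rational(-39273799, 664785) ≈ -59.077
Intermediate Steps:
Q = -24 (Q = Mul(-6, 4) = -24)
Function('S')(p, I) = Add(5, Mul(-5, p)) (Function('S')(p, I) = Mul(Add(-1, p), -5) = Add(5, Mul(-5, p)))
Function('y')(A, x) = Mul(4, A, Add(5, Mul(-5, x))) (Function('y')(A, x) = Mul(Mul(A, 4), Add(5, Mul(-5, x))) = Mul(Mul(4, A), Add(5, Mul(-5, x))) = Mul(4, A, Add(5, Mul(-5, x))))
Add(Mul(-21, Pow(-1485, -1)), Mul(Function('y')(64, -61), Pow(-1343, -1))) = Add(Mul(-21, Pow(-1485, -1)), Mul(Mul(20, 64, Add(1, Mul(-1, -61))), Pow(-1343, -1))) = Add(Mul(-21, Rational(-1, 1485)), Mul(Mul(20, 64, Add(1, 61)), Rational(-1, 1343))) = Add(Rational(7, 495), Mul(Mul(20, 64, 62), Rational(-1, 1343))) = Add(Rational(7, 495), Mul(79360, Rational(-1, 1343))) = Add(Rational(7, 495), Rational(-79360, 1343)) = Rational(-39273799, 664785)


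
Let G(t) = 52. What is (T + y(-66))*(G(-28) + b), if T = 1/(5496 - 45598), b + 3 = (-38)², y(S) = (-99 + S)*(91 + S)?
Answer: -246973181243/40102 ≈ -6.1586e+6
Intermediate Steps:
b = 1441 (b = -3 + (-38)² = -3 + 1444 = 1441)
T = -1/40102 (T = 1/(-40102) = -1/40102 ≈ -2.4936e-5)
(T + y(-66))*(G(-28) + b) = (-1/40102 + (-9009 + (-66)² - 8*(-66)))*(52 + 1441) = (-1/40102 + (-9009 + 4356 + 528))*1493 = (-1/40102 - 4125)*1493 = -165420751/40102*1493 = -246973181243/40102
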